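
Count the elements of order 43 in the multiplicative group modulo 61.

0

φ(61) = 61 − 1 = 60 = 2^2 · 3 · 5.
In a cyclic group of order 60, there are φ(d) elements of order d for each divisor d of 60, and zero for non-divisors.
43 does not divide 60, so no element of (Z/61Z)^× has order 43.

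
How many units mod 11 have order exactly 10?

4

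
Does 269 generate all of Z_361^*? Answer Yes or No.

Yes

φ(361) = φ(19^2) = 19·(19−1) = 342 = 2 · 3^2 · 19.
It suffices to check that the order of 269 is not a proper divisor of 342: compute 269^(342/q) for q ∈ {2, 3, 19}.
269^171 ≡ 360 (mod 361)  [q = 2: ≢ 1 ✓]
269^114 ≡ 292 (mod 361)  [q = 3: ≢ 1 ✓]
269^18 ≡ 134 (mod 361)  [q = 19: ≢ 1 ✓]
None equal 1, so ord_361(269) = 342: 269 is a primitive root.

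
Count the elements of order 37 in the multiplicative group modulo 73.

0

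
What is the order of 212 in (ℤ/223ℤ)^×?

111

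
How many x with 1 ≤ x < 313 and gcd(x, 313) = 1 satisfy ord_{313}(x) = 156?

48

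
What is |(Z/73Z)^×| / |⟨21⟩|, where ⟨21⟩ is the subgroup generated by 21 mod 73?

3

Since 21 ∈ (Z/73Z)^×, its order divides φ(73) = 73 − 1 = 72 = 2^3 · 3^2.
Divisors of 72: 1, 2, 3, 4, 6, 8, 9, 12, 18, 24, 36, 72.
Check 21^d mod 73 for each divisor in increasing order:
21^1 ≡ 21 (mod 73)
21^2 ≡ 3 (mod 73)
21^3 ≡ 63 (mod 73)
21^4 ≡ 9 (mod 73)
21^6 ≡ 27 (mod 73)
21^8 ≡ 8 (mod 73)
21^9 ≡ 22 (mod 73)
21^12 ≡ 72 (mod 73)
21^18 ≡ 46 (mod 73)
21^24 ≡ 1 (mod 73) ✓
Thus |⟨21⟩| = ord(21) = 24.
Index = |(Z/73Z)^×| / |⟨21⟩| = 72 / 24 = 3.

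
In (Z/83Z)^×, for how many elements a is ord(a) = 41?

φ(83) = 83 − 1 = 82 = 2 · 41.
In a cyclic group of order 82, there are φ(d) elements of order d for each divisor d of 82, and zero for non-divisors.
41 | 82, and φ(41) = 41 − 1 = 40.

40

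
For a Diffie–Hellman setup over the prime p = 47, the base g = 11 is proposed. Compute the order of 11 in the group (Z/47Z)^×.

46

By Lagrange's theorem, ord_47(11) divides φ(47) = 47 − 1 = 46 = 2 · 23.
Divisors of 46: 1, 2, 23, 46.
Evaluate successive powers at the divisors of 46:
11^1 ≡ 11 (mod 47)
11^2 ≡ 27 (mod 47)
11^23 ≡ 46 (mod 47)
11^46 ≡ 1 (mod 47) ✓
Therefore the multiplicative order of 11 modulo 47 is 46.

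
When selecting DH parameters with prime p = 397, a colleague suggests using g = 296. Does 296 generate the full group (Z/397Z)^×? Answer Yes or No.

Yes

φ(397) = 397 − 1 = 396 = 2^2 · 3^2 · 11.
An element g generates (Z/397Z)^× iff g^(396/q) ≢ 1 (mod 397) for each prime q ∈ {2, 3, 11}.
296^198 ≡ 396 (mod 397)  [q = 2: ≢ 1 ✓]
296^132 ≡ 34 (mod 397)  [q = 3: ≢ 1 ✓]
296^36 ≡ 393 (mod 397)  [q = 11: ≢ 1 ✓]
Every test exponent gives a nontrivial residue, hence 296 generates the full group.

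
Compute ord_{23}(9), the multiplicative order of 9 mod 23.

11

The order of 9 must divide φ(23) = 23 − 1 = 22 = 2 · 11.
Divisors of 22: 1, 2, 11, 22.
Test each divisor d:
9^1 ≡ 9
9^2 ≡ 12
9^11 ≡ 1
So ord_23(9) = 11.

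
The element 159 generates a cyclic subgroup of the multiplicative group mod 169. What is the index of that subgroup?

ord(159) | φ(169) = φ(13^2) = 13·(13−1) = 156 = 2^2 · 3 · 13.
Divisors of 156: 1, 2, 3, 4, 6, 12, 13, 26, 39, 52, 78, 156.
Check 159^d mod 169 for each divisor in increasing order:
159^1 ≡ 159 (mod 169)
159^2 ≡ 100 (mod 169)
159^3 ≡ 14 (mod 169)
159^4 ≡ 29 (mod 169)
159^6 ≡ 27 (mod 169)
159^12 ≡ 53 (mod 169)
159^13 ≡ 146 (mod 169)
159^26 ≡ 22 (mod 169)
159^39 ≡ 1 (mod 169) ✓
So ord_169(159) = 39, hence |⟨159⟩| = 39.
The index is φ(169) / ord(159) = 156 / 39 = 4.

4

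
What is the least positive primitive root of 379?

2

φ(379) = 379 − 1 = 378 = 2 · 3^3 · 7.
g is a primitive root iff g^(378/q) ≢ 1 (mod 379) for each prime q ∈ {2, 3, 7}.
g = 2: 2^189 ≡ 378; 2^126 ≡ 327; 2^54 ≡ 125 — none is 1, so 2 is a primitive root.
So 2 is the smallest generator of (Z/379Z)^×.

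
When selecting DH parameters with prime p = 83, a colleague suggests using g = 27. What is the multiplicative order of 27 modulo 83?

By Lagrange's theorem, ord_83(27) divides φ(83) = 83 − 1 = 82 = 2 · 41.
Divisors of 82: 1, 2, 41, 82.
Check 27^d mod 83 for each divisor in increasing order:
27^1 ≡ 27
27^2 ≡ 65
27^41 ≡ 1
Hence ord(27) = 41.

41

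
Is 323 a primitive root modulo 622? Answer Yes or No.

φ(622) = φ(2)·φ(311) = 1·310 = 310 = 2 · 5 · 31.
An element g generates (Z/622Z)^× iff g^(310/q) ≢ 1 (mod 622) for each prime q ∈ {2, 5, 31}.
323^155 ≡ 1 (mod 622)  [q = 2: ≡ 1 ✗]
323^62 ≡ 317 (mod 622)  [q = 5: ≢ 1 ✓]
323^10 ≡ 91 (mod 622)  [q = 31: ≢ 1 ✓]
Since 323^155 ≡ 1, the order of 323 divides 155 < 310, so 323 is not a primitive root.

No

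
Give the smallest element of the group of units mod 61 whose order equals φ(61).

φ(61) = 61 − 1 = 60 = 2^2 · 3 · 5.
Test candidates g = 2, 3, … against the prime factors q ∈ {2, 3, 5} of φ(61): g is a generator iff g^(60/q) ≢ 1 for every such q.
g = 2: 2^30 ≡ 60; 2^20 ≡ 47; 2^12 ≡ 9 — none is 1, so 2 is a primitive root.
The smallest primitive root modulo 61 is 2.

2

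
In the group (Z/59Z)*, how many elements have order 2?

φ(59) = 59 − 1 = 58 = 2 · 29.
(Z/59Z)^× is cyclic (|G| = 58); a cyclic group of order m has exactly φ(d) elements of each order d | m, and none otherwise.
2 | 58, and φ(2) = 2 − 1 = 1.

1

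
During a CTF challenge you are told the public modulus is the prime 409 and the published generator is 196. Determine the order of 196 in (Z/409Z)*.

68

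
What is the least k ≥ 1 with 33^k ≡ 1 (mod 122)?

20

ord(33) | φ(122) = φ(2)·φ(61) = 1·60 = 60 = 2^2 · 3 · 5.
Divisors of 60: 1, 2, 3, 4, 5, 6, 10, 12, 15, 20, 30, 60.
Compute 33^d (mod 122) for the divisors d until we hit 1:
33^1 ≡ 33 (mod 122)
33^2 ≡ 113 (mod 122)
33^3 ≡ 69 (mod 122)
33^4 ≡ 81 (mod 122)
33^5 ≡ 111 (mod 122)
33^6 ≡ 3 (mod 122)
33^10 ≡ 121 (mod 122)
33^12 ≡ 9 (mod 122)
33^15 ≡ 11 (mod 122)
33^20 ≡ 1 (mod 122) ✓
The smallest such exponent is 20, so the order of 33 is 20.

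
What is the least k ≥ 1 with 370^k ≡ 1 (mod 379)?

ord(370) | φ(379) = 379 − 1 = 378 = 2 · 3^3 · 7.
Divisors of 378: 1, 2, 3, 6, 7, 9, 14, 18, 21, 27, 42, 54, 63, 126, 189, 378.
Check 370^d mod 379 for each divisor in increasing order:
370^1 ≡ 370 (mod 379)
370^2 ≡ 81 (mod 379)
370^3 ≡ 29 (mod 379)
370^6 ≡ 83 (mod 379)
370^7 ≡ 11 (mod 379)
370^9 ≡ 133 (mod 379)
370^14 ≡ 121 (mod 379)
370^18 ≡ 255 (mod 379)
370^21 ≡ 194 (mod 379)
370^27 ≡ 184 (mod 379)
370^42 ≡ 115 (mod 379)
370^54 ≡ 125 (mod 379)
370^63 ≡ 328 (mod 379)
370^126 ≡ 327 (mod 379)
370^189 ≡ 378 (mod 379)
370^378 ≡ 1 (mod 379) ✓
The smallest such exponent is 378, so the order of 370 is 378.

378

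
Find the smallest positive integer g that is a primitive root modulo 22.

φ(22) = φ(2)·φ(11) = 1·10 = 10 = 2 · 5.
g is a primitive root iff g^(10/q) ≢ 1 (mod 22) for each prime q ∈ {2, 5}.
g = 2: gcd(2, 22) = 2 > 1, not a unit — skip.
g = 3: 3^5 ≡ 1 — hits 1, so not a primitive root.
g = 4: gcd(4, 22) = 2 > 1, not a unit — skip.
g = 5: 5^5 ≡ 1 — hits 1, so not a primitive root.
g = 6: gcd(6, 22) = 2 > 1, not a unit — skip.
g = 7: 7^5 ≡ 21; 7^2 ≡ 5 — none is 1, so 7 is a primitive root.
The smallest primitive root modulo 22 is 7.

7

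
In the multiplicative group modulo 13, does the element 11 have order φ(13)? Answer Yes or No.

Yes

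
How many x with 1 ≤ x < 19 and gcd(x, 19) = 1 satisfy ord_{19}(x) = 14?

0

φ(19) = 19 − 1 = 18 = 2 · 3^2.
In a cyclic group of order 18, there are φ(d) elements of order d for each divisor d of 18, and zero for non-divisors.
14 does not divide 18, so no element of (Z/19Z)^× has order 14.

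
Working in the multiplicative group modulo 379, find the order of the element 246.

21

Since 246 ∈ (Z/379Z)^×, its order divides φ(379) = 379 − 1 = 378 = 2 · 3^3 · 7.
Divisors of 378: 1, 2, 3, 6, 7, 9, 14, 18, 21, 27, 42, 54, 63, 126, 189, 378.
Test each divisor d:
246^1 ≡ 246 (mod 379)
246^2 ≡ 255 (mod 379)
246^3 ≡ 195 (mod 379)
246^6 ≡ 125 (mod 379)
246^7 ≡ 51 (mod 379)
246^9 ≡ 119 (mod 379)
246^14 ≡ 327 (mod 379)
246^18 ≡ 138 (mod 379)
246^21 ≡ 1 (mod 379) ✓
So ord_379(246) = 21.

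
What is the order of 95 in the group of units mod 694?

The order of 95 must divide φ(694) = φ(2)·φ(347) = 1·346 = 346 = 2 · 173.
Divisors of 346: 1, 2, 173, 346.
Evaluate successive powers at the divisors of 346:
95^1 ≡ 95 (mod 694)
95^2 ≡ 3 (mod 694)
95^173 ≡ 1 (mod 694) ✓
Hence ord(95) = 173.

173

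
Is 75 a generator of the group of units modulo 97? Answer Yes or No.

No

φ(97) = 97 − 1 = 96 = 2^5 · 3.
An element g generates (Z/97Z)^× iff g^(96/q) ≢ 1 (mod 97) for each prime q ∈ {2, 3}.
75^48 ≡ 1 (mod 97)  [q = 2: ≡ 1 ✗]
75^32 ≡ 1 (mod 97)  [q = 3: ≡ 1 ✗]
Since 75^48 ≡ 1, the order of 75 divides 48 < 96, so 75 is not a primitive root.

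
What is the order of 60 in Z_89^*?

By Lagrange's theorem, ord_89(60) divides φ(89) = 89 − 1 = 88 = 2^3 · 11.
Divisors of 88: 1, 2, 4, 8, 11, 22, 44, 88.
Compute 60^d (mod 89) for the divisors d until we hit 1:
60^1 ≡ 60 (mod 89)
60^2 ≡ 40 (mod 89)
60^4 ≡ 87 (mod 89)
60^8 ≡ 4 (mod 89)
60^11 ≡ 77 (mod 89)
60^22 ≡ 55 (mod 89)
60^44 ≡ 88 (mod 89)
60^88 ≡ 1 (mod 89) ✓
Therefore the multiplicative order of 60 modulo 89 is 88.

88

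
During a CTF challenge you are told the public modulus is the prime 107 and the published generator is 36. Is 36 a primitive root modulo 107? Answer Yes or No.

No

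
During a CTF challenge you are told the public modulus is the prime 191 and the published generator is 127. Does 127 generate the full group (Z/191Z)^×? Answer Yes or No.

Yes

φ(191) = 191 − 1 = 190 = 2 · 5 · 19.
127 is a primitive root mod 191 iff 127^(φ(191)/q) ≢ 1 for every prime q | φ(191), i.e. q ∈ {2, 5, 19}.
127^95 ≡ 190 (mod 191)  [q = 2: ≢ 1 ✓]
127^38 ≡ 49 (mod 191)  [q = 5: ≢ 1 ✓]
127^10 ≡ 121 (mod 191)  [q = 19: ≢ 1 ✓]
All checks pass, so 127 has order 190 and is a primitive root modulo 191.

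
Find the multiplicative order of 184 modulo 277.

Since 184 ∈ (Z/277Z)^×, its order divides φ(277) = 277 − 1 = 276 = 2^2 · 3 · 23.
Divisors of 276: 1, 2, 3, 4, 6, 12, 23, 46, 69, 92, 138, 276.
Test each divisor d:
184^1 ≡ 184 (mod 277)
184^2 ≡ 62 (mod 277)
184^3 ≡ 51 (mod 277)
184^4 ≡ 243 (mod 277)
184^6 ≡ 108 (mod 277)
184^12 ≡ 30 (mod 277)
184^23 ≡ 35 (mod 277)
184^46 ≡ 117 (mod 277)
184^69 ≡ 217 (mod 277)
184^92 ≡ 116 (mod 277)
184^138 ≡ 276 (mod 277)
184^276 ≡ 1 (mod 277) ✓
Hence ord(184) = 276.

276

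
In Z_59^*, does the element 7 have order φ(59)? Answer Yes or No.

φ(59) = 59 − 1 = 58 = 2 · 29.
7 is a primitive root mod 59 iff 7^(φ(59)/q) ≢ 1 for every prime q | φ(59), i.e. q ∈ {2, 29}.
7^29 ≡ 1 (mod 59)  [q = 2: ≡ 1 ✗]
7^2 ≡ 49 (mod 59)  [q = 29: ≢ 1 ✓]
7^29 ≡ 1 shows ord(7) | 29, strictly less than φ(59); not a primitive root.

No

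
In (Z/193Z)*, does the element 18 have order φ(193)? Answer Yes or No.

No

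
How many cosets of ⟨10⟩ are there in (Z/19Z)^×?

1

By Lagrange's theorem, ord_19(10) divides φ(19) = 19 − 1 = 18 = 2 · 3^2.
Divisors of 18: 1, 2, 3, 6, 9, 18.
Compute 10^d (mod 19) for the divisors d until we hit 1:
10^1 ≡ 10 (mod 19)
10^2 ≡ 5 (mod 19)
10^3 ≡ 12 (mod 19)
10^6 ≡ 11 (mod 19)
10^9 ≡ 18 (mod 19)
10^18 ≡ 1 (mod 19) ✓
The order of 10 is 18, so the subgroup it generates has 18 elements.
The index is φ(19) / ord(10) = 18 / 18 = 1.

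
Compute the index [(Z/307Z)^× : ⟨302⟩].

ord(302) | φ(307) = 307 − 1 = 306 = 2 · 3^2 · 17.
Divisors of 306: 1, 2, 3, 6, 9, 17, 18, 34, 51, 102, 153, 306.
Check 302^d mod 307 for each divisor in increasing order:
302^1 ≡ 302 (mod 307)
302^2 ≡ 25 (mod 307)
302^3 ≡ 182 (mod 307)
302^6 ≡ 275 (mod 307)
302^9 ≡ 9 (mod 307)
302^17 ≡ 168 (mod 307)
302^18 ≡ 81 (mod 307)
302^34 ≡ 287 (mod 307)
302^51 ≡ 17 (mod 307)
302^102 ≡ 289 (mod 307)
302^153 ≡ 1 (mod 307) ✓
Thus |⟨302⟩| = ord(302) = 153.
The index is φ(307) / ord(302) = 306 / 153 = 2.

2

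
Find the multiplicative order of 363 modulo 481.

18

The order of 363 must divide φ(481) = φ(13·37) = (13−1)·(37−1) = 12·36 = 432 = 2^4 · 3^3.
Divisors of 432: 1, 2, 3, 4, 6, 8, 9, 12, 16, 18, 24, 27, 36, 48, 54, 72, 108, 144, 216, 432.
Check 363^d mod 481 for each divisor in increasing order:
363^1 ≡ 363 (mod 481)
363^2 ≡ 456 (mod 481)
363^3 ≡ 64 (mod 481)
363^4 ≡ 144 (mod 481)
363^6 ≡ 248 (mod 481)
363^8 ≡ 53 (mod 481)
363^9 ≡ 480 (mod 481)
363^12 ≡ 417 (mod 481)
363^16 ≡ 404 (mod 481)
363^18 ≡ 1 (mod 481) ✓
So ord_481(363) = 18.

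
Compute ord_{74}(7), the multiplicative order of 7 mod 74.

The order of 7 must divide φ(74) = φ(2)·φ(37) = 1·36 = 36 = 2^2 · 3^2.
Divisors of 36: 1, 2, 3, 4, 6, 9, 12, 18, 36.
Evaluate successive powers at the divisors of 36:
7^1 ≡ 7
7^2 ≡ 49
7^3 ≡ 47
7^4 ≡ 33
7^6 ≡ 63
7^9 ≡ 1
Therefore the multiplicative order of 7 modulo 74 is 9.

9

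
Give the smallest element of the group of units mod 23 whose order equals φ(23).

φ(23) = 23 − 1 = 22 = 2 · 11.
Test candidates g = 2, 3, … against the prime factors q ∈ {2, 11} of φ(23): g is a generator iff g^(22/q) ≢ 1 for every such q.
g = 2: 2^11 ≡ 1 — hits 1, so not a primitive root.
g = 3: 3^11 ≡ 1 — hits 1, so not a primitive root.
g = 4: 4^11 ≡ 1 — hits 1, so not a primitive root.
g = 5: 5^11 ≡ 22; 5^2 ≡ 2 — none is 1, so 5 is a primitive root.
The smallest primitive root modulo 23 is 5.

5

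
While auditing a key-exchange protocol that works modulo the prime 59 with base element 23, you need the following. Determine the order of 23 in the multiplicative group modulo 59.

58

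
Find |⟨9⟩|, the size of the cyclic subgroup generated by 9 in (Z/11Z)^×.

By Lagrange's theorem, ord_11(9) divides φ(11) = 11 − 1 = 10 = 2 · 5.
Divisors of 10: 1, 2, 5, 10.
Check 9^d mod 11 for each divisor in increasing order:
9^1 ≡ 9 (mod 11)
9^2 ≡ 4 (mod 11)
9^5 ≡ 1 (mod 11) ✓
The smallest such exponent is 5, so the order of 9 is 5.

5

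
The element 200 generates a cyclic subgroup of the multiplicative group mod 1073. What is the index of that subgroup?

4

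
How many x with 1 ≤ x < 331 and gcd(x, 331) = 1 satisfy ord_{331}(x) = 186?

φ(331) = 331 − 1 = 330 = 2 · 3 · 5 · 11.
In a cyclic group of order 330, there are φ(d) elements of order d for each divisor d of 330, and zero for non-divisors.
186 does not divide 330, so no element of (Z/331Z)^× has order 186.

0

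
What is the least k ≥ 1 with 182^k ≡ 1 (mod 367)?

The order of 182 must divide φ(367) = 367 − 1 = 366 = 2 · 3 · 61.
Divisors of 366: 1, 2, 3, 6, 61, 122, 183, 366.
Compute 182^d (mod 367) for the divisors d until we hit 1:
182^1 ≡ 182 (mod 367)
182^2 ≡ 94 (mod 367)
182^3 ≡ 226 (mod 367)
182^6 ≡ 63 (mod 367)
182^61 ≡ 283 (mod 367)
182^122 ≡ 83 (mod 367)
182^183 ≡ 1 (mod 367) ✓
Therefore the multiplicative order of 182 modulo 367 is 183.

183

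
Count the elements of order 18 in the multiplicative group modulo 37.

6

φ(37) = 37 − 1 = 36 = 2^2 · 3^2.
(Z/37Z)^× is cyclic (|G| = 36); a cyclic group of order m has exactly φ(d) elements of each order d | m, and none otherwise.
18 = 2 · 3^2 divides 36, and φ(18) = 6.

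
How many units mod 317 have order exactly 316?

φ(317) = 317 − 1 = 316 = 2^2 · 79.
In a cyclic group of order 316, there are φ(d) elements of order d for each divisor d of 316, and zero for non-divisors.
316 = 2^2 · 79 divides 316, and φ(316) = 156.

156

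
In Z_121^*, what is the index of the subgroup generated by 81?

By Lagrange's theorem, ord_121(81) divides φ(121) = φ(11^2) = 11·(11−1) = 110 = 2 · 5 · 11.
Divisors of 110: 1, 2, 5, 10, 11, 22, 55, 110.
Test each divisor d:
81^1 ≡ 81 (mod 121)
81^2 ≡ 27 (mod 121)
81^5 ≡ 1 (mod 121) ✓
So ord_121(81) = 5, hence |⟨81⟩| = 5.
Index = |(Z/121Z)^×| / |⟨81⟩| = 110 / 5 = 22.

22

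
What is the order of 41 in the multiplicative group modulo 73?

18

ord(41) | φ(73) = 73 − 1 = 72 = 2^3 · 3^2.
Divisors of 72: 1, 2, 3, 4, 6, 8, 9, 12, 18, 24, 36, 72.
Evaluate successive powers at the divisors of 72:
41^1 ≡ 41
41^2 ≡ 2
41^3 ≡ 9
41^4 ≡ 4
41^6 ≡ 8
41^8 ≡ 16
41^9 ≡ 72
41^12 ≡ 64
41^18 ≡ 1
So ord_73(41) = 18.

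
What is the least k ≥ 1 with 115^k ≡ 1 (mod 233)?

232

ord(115) | φ(233) = 233 − 1 = 232 = 2^3 · 29.
Divisors of 232: 1, 2, 4, 8, 29, 58, 116, 232.
Compute 115^d (mod 233) for the divisors d until we hit 1:
115^1 ≡ 115
115^2 ≡ 177
115^4 ≡ 107
115^8 ≡ 32
115^29 ≡ 12
115^58 ≡ 144
115^116 ≡ 232
115^232 ≡ 1
Hence ord(115) = 232.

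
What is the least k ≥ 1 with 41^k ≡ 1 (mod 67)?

ord(41) | φ(67) = 67 − 1 = 66 = 2 · 3 · 11.
Divisors of 66: 1, 2, 3, 6, 11, 22, 33, 66.
Test each divisor d:
41^1 ≡ 41
41^2 ≡ 6
41^3 ≡ 45
41^6 ≡ 15
41^11 ≡ 30
41^22 ≡ 29
41^33 ≡ 66
41^66 ≡ 1
Hence ord(41) = 66.

66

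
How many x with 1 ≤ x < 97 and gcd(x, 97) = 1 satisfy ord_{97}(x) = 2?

φ(97) = 97 − 1 = 96 = 2^5 · 3.
Since (Z/97Z)^× is cyclic of order 96, the number of elements of order d is φ(d) when d | 96 and 0 otherwise.
2 | 96, and φ(2) = 2 − 1 = 1.

1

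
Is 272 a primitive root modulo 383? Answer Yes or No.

No

φ(383) = 383 − 1 = 382 = 2 · 191.
An element g generates (Z/383Z)^× iff g^(382/q) ≢ 1 (mod 383) for each prime q ∈ {2, 191}.
272^191 ≡ 1 (mod 383)  [q = 2: ≡ 1 ✗]
272^2 ≡ 65 (mod 383)  [q = 191: ≢ 1 ✓]
Since 272^191 ≡ 1, the order of 272 divides 191 < 382, so 272 is not a primitive root.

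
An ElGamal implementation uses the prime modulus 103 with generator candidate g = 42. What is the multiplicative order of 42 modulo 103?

Since 42 ∈ (Z/103Z)^×, its order divides φ(103) = 103 − 1 = 102 = 2 · 3 · 17.
Divisors of 102: 1, 2, 3, 6, 17, 34, 51, 102.
Test each divisor d:
42^1 ≡ 42
42^2 ≡ 13
42^3 ≡ 31
42^6 ≡ 34
42^17 ≡ 102
42^34 ≡ 1
The smallest such exponent is 34, so the order of 42 is 34.

34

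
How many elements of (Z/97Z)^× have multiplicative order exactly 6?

φ(97) = 97 − 1 = 96 = 2^5 · 3.
Since (Z/97Z)^× is cyclic of order 96, the number of elements of order d is φ(d) when d | 96 and 0 otherwise.
6 = 2 · 3 divides 96, and φ(6) = 2.

2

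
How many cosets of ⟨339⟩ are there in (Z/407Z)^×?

18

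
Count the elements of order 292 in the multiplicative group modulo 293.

φ(293) = 293 − 1 = 292 = 2^2 · 73.
In a cyclic group of order 292, there are φ(d) elements of order d for each divisor d of 292, and zero for non-divisors.
292 = 2^2 · 73 divides 292, and φ(292) = 144.

144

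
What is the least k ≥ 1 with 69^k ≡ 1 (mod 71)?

ord(69) | φ(71) = 71 − 1 = 70 = 2 · 5 · 7.
Divisors of 70: 1, 2, 5, 7, 10, 14, 35, 70.
Check 69^d mod 71 for each divisor in increasing order:
69^1 ≡ 69 (mod 71)
69^2 ≡ 4 (mod 71)
69^5 ≡ 39 (mod 71)
69^7 ≡ 14 (mod 71)
69^10 ≡ 30 (mod 71)
69^14 ≡ 54 (mod 71)
69^35 ≡ 70 (mod 71)
69^70 ≡ 1 (mod 71) ✓
Therefore the multiplicative order of 69 modulo 71 is 70.

70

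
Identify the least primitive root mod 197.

2

φ(197) = 197 − 1 = 196 = 2^2 · 7^2.
g is a primitive root iff g^(196/q) ≢ 1 (mod 197) for each prime q ∈ {2, 7}.
g = 2: 2^98 ≡ 196; 2^28 ≡ 104 — none is 1, so 2 is a primitive root.
Hence the least primitive root of 197 is 2.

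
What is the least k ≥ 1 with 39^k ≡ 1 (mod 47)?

The order of 39 must divide φ(47) = 47 − 1 = 46 = 2 · 23.
Divisors of 46: 1, 2, 23, 46.
Compute 39^d (mod 47) for the divisors d until we hit 1:
39^1 ≡ 39 (mod 47)
39^2 ≡ 17 (mod 47)
39^23 ≡ 46 (mod 47)
39^46 ≡ 1 (mod 47) ✓
So ord_47(39) = 46.

46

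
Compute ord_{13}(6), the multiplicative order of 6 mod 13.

12

ord(6) | φ(13) = 13 − 1 = 12 = 2^2 · 3.
Divisors of 12: 1, 2, 3, 4, 6, 12.
Test each divisor d:
6^1 ≡ 6
6^2 ≡ 10
6^3 ≡ 8
6^4 ≡ 9
6^6 ≡ 12
6^12 ≡ 1
So ord_13(6) = 12.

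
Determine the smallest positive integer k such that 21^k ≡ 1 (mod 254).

63

By Lagrange's theorem, ord_254(21) divides φ(254) = φ(2)·φ(127) = 1·126 = 126 = 2 · 3^2 · 7.
Divisors of 126: 1, 2, 3, 6, 7, 9, 14, 18, 21, 42, 63, 126.
Test each divisor d:
21^1 ≡ 21 (mod 254)
21^2 ≡ 187 (mod 254)
21^3 ≡ 117 (mod 254)
21^6 ≡ 227 (mod 254)
21^7 ≡ 195 (mod 254)
21^9 ≡ 143 (mod 254)
21^14 ≡ 179 (mod 254)
21^18 ≡ 129 (mod 254)
21^21 ≡ 107 (mod 254)
21^42 ≡ 19 (mod 254)
21^63 ≡ 1 (mod 254) ✓
So ord_254(21) = 63.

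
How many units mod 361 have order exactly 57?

36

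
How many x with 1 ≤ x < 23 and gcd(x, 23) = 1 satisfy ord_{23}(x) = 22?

10

φ(23) = 23 − 1 = 22 = 2 · 11.
(Z/23Z)^× is cyclic (|G| = 22); a cyclic group of order m has exactly φ(d) elements of each order d | m, and none otherwise.
22 = 2 · 11 divides 22, and φ(22) = 10.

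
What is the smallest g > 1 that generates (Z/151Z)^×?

6

φ(151) = 151 − 1 = 150 = 2 · 3 · 5^2.
g is a primitive root iff g^(150/q) ≢ 1 (mod 151) for each prime q ∈ {2, 3, 5}.
g = 2: 2^75 ≡ 1 — hits 1, so not a primitive root.
g = 3: 3^75 ≡ 150; 3^50 ≡ 1 — hits 1, so not a primitive root.
g = 4: 4^75 ≡ 1 — hits 1, so not a primitive root.
g = 5: 5^75 ≡ 1 — hits 1, so not a primitive root.
g = 6: 6^75 ≡ 150; 6^50 ≡ 32; 6^30 ≡ 59 — none is 1, so 6 is a primitive root.
So 6 is the smallest generator of (Z/151Z)^×.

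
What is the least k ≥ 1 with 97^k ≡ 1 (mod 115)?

44

Since 97 ∈ (Z/115Z)^×, its order divides φ(115) = φ(5·23) = (5−1)·(23−1) = 4·22 = 88 = 2^3 · 11.
Divisors of 88: 1, 2, 4, 8, 11, 22, 44, 88.
Check 97^d mod 115 for each divisor in increasing order:
97^1 ≡ 97
97^2 ≡ 94
97^4 ≡ 96
97^8 ≡ 16
97^11 ≡ 68
97^22 ≡ 24
97^44 ≡ 1
So ord_115(97) = 44.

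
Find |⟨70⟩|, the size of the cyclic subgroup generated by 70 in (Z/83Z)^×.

By Lagrange's theorem, ord_83(70) divides φ(83) = 83 − 1 = 82 = 2 · 41.
Divisors of 82: 1, 2, 41, 82.
Evaluate successive powers at the divisors of 82:
70^1 ≡ 70 (mod 83)
70^2 ≡ 3 (mod 83)
70^41 ≡ 1 (mod 83) ✓
Hence ord(70) = 41.

41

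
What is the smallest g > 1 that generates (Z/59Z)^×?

2

φ(59) = 59 − 1 = 58 = 2 · 29.
g is a primitive root iff g^(58/q) ≢ 1 (mod 59) for each prime q ∈ {2, 29}.
g = 2: 2^29 ≡ 58; 2^2 ≡ 4 — none is 1, so 2 is a primitive root.
So 2 is the smallest generator of (Z/59Z)^×.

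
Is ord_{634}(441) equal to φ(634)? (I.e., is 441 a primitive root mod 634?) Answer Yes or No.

φ(634) = φ(2)·φ(317) = 1·316 = 316 = 2^2 · 79.
441 is a primitive root mod 634 iff 441^(φ(634)/q) ≢ 1 for every prime q | φ(634), i.e. q ∈ {2, 79}.
441^158 ≡ 1 (mod 634)  [q = 2: ≡ 1 ✗]
441^4 ≡ 557 (mod 634)  [q = 79: ≢ 1 ✓]
The check at q = 2 fails, so 441 generates a proper subgroup.

No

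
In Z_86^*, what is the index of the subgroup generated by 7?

By Lagrange's theorem, ord_86(7) divides φ(86) = φ(2)·φ(43) = 1·42 = 42 = 2 · 3 · 7.
Divisors of 42: 1, 2, 3, 6, 7, 14, 21, 42.
Evaluate successive powers at the divisors of 42:
7^1 ≡ 7 (mod 86)
7^2 ≡ 49 (mod 86)
7^3 ≡ 85 (mod 86)
7^6 ≡ 1 (mod 86) ✓
Thus |⟨7⟩| = ord(7) = 6.
Index = |(Z/86Z)^×| / |⟨7⟩| = 42 / 6 = 7.

7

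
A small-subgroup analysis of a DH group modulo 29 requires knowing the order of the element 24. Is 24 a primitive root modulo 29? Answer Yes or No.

φ(29) = 29 − 1 = 28 = 2^2 · 7.
It suffices to check that the order of 24 is not a proper divisor of 28: compute 24^(28/q) for q ∈ {2, 7}.
24^14 ≡ 1 (mod 29)  [q = 2: ≡ 1 ✗]
24^4 ≡ 16 (mod 29)  [q = 7: ≢ 1 ✓]
Since 24^14 ≡ 1, the order of 24 divides 14 < 28, so 24 is not a primitive root.

No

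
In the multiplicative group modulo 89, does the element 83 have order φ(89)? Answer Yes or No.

Yes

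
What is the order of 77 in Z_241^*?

120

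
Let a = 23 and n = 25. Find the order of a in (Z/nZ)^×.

The order of 23 must divide φ(25) = φ(5^2) = 5·(5−1) = 20 = 2^2 · 5.
Divisors of 20: 1, 2, 4, 5, 10, 20.
Compute 23^d (mod 25) for the divisors d until we hit 1:
23^1 ≡ 23 (mod 25)
23^2 ≡ 4 (mod 25)
23^4 ≡ 16 (mod 25)
23^5 ≡ 18 (mod 25)
23^10 ≡ 24 (mod 25)
23^20 ≡ 1 (mod 25) ✓
Hence ord(23) = 20.

20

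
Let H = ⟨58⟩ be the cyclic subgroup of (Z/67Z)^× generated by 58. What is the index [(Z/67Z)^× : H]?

3

By Lagrange's theorem, ord_67(58) divides φ(67) = 67 − 1 = 66 = 2 · 3 · 11.
Divisors of 66: 1, 2, 3, 6, 11, 22, 33, 66.
Evaluate successive powers at the divisors of 66:
58^1 ≡ 58 (mod 67)
58^2 ≡ 14 (mod 67)
58^3 ≡ 8 (mod 67)
58^6 ≡ 64 (mod 67)
58^11 ≡ 66 (mod 67)
58^22 ≡ 1 (mod 67) ✓
The order of 58 is 22, so the subgroup it generates has 22 elements.
[(Z/67Z)^× : ⟨58⟩] = 66/22 = 3.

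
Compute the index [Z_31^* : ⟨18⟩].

By Lagrange's theorem, ord_31(18) divides φ(31) = 31 − 1 = 30 = 2 · 3 · 5.
Divisors of 30: 1, 2, 3, 5, 6, 10, 15, 30.
Test each divisor d:
18^1 ≡ 18
18^2 ≡ 14
18^3 ≡ 4
18^5 ≡ 25
18^6 ≡ 16
18^10 ≡ 5
18^15 ≡ 1
So ord_31(18) = 15, hence |⟨18⟩| = 15.
Index = |(Z/31Z)^×| / |⟨18⟩| = 30 / 15 = 2.

2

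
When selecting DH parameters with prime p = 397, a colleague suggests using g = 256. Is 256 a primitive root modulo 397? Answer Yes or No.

φ(397) = 397 − 1 = 396 = 2^2 · 3^2 · 11.
256 is a primitive root mod 397 iff 256^(φ(397)/q) ≢ 1 for every prime q | φ(397), i.e. q ∈ {2, 3, 11}.
256^198 ≡ 1 (mod 397)  [q = 2: ≡ 1 ✗]
256^132 ≡ 1 (mod 397)  [q = 3: ≡ 1 ✗]
256^36 ≡ 393 (mod 397)  [q = 11: ≢ 1 ✓]
The check at q = 2 fails, so 256 generates a proper subgroup.

No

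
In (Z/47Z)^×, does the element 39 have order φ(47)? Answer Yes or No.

φ(47) = 47 − 1 = 46 = 2 · 23.
39 is a primitive root mod 47 iff 39^(φ(47)/q) ≢ 1 for every prime q | φ(47), i.e. q ∈ {2, 23}.
39^23 ≡ 46 (mod 47)  [q = 2: ≢ 1 ✓]
39^2 ≡ 17 (mod 47)  [q = 23: ≢ 1 ✓]
All checks pass, so 39 has order 46 and is a primitive root modulo 47.

Yes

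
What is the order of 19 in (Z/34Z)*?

The order of 19 must divide φ(34) = φ(2)·φ(17) = 1·16 = 16 = 2^4.
Divisors of 16: 1, 2, 4, 8, 16.
Test each divisor d:
19^1 ≡ 19 (mod 34)
19^2 ≡ 21 (mod 34)
19^4 ≡ 33 (mod 34)
19^8 ≡ 1 (mod 34) ✓
So ord_34(19) = 8.

8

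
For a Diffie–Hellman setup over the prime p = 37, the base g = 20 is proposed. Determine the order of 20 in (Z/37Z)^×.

36

ord(20) | φ(37) = 37 − 1 = 36 = 2^2 · 3^2.
Divisors of 36: 1, 2, 3, 4, 6, 9, 12, 18, 36.
Evaluate successive powers at the divisors of 36:
20^1 ≡ 20 (mod 37)
20^2 ≡ 30 (mod 37)
20^3 ≡ 8 (mod 37)
20^4 ≡ 12 (mod 37)
20^6 ≡ 27 (mod 37)
20^9 ≡ 31 (mod 37)
20^12 ≡ 26 (mod 37)
20^18 ≡ 36 (mod 37)
20^36 ≡ 1 (mod 37) ✓
The smallest such exponent is 36, so the order of 20 is 36.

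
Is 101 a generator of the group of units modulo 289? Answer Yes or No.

φ(289) = φ(17^2) = 17·(17−1) = 272 = 2^4 · 17.
It suffices to check that the order of 101 is not a proper divisor of 272: compute 101^(272/q) for q ∈ {2, 17}.
101^136 ≡ 1 (mod 289)  [q = 2: ≡ 1 ✗]
101^16 ≡ 103 (mod 289)  [q = 17: ≢ 1 ✓]
The check at q = 2 fails, so 101 generates a proper subgroup.

No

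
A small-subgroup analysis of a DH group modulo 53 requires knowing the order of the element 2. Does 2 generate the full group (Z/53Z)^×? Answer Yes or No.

Yes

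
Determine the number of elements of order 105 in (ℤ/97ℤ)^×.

0

φ(97) = 97 − 1 = 96 = 2^5 · 3.
Since (Z/97Z)^× is cyclic of order 96, the number of elements of order d is φ(d) when d | 96 and 0 otherwise.
Here 96 is not a multiple of 105, so there are no elements of order 105.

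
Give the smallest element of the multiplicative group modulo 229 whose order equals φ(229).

6

φ(229) = 229 − 1 = 228 = 2^2 · 3 · 19.
Test candidates g = 2, 3, … against the prime factors q ∈ {2, 3, 19} of φ(229): g is a generator iff g^(228/q) ≢ 1 for every such q.
g = 2: 2^114 ≡ 228; 2^76 ≡ 1 — hits 1, so not a primitive root.
g = 3: 3^114 ≡ 1 — hits 1, so not a primitive root.
g = 4: 4^114 ≡ 1 — hits 1, so not a primitive root.
g = 5: 5^114 ≡ 1 — hits 1, so not a primitive root.
g = 6: 6^114 ≡ 228; 6^76 ≡ 134; 6^12 ≡ 165 — none is 1, so 6 is a primitive root.
The smallest primitive root modulo 229 is 6.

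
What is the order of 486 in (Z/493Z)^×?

112

ord(486) | φ(493) = φ(17·29) = (17−1)·(29−1) = 16·28 = 448 = 2^6 · 7.
Divisors of 448: 1, 2, 4, 7, 8, 14, 16, 28, 32, 56, 64, 112, 224, 448.
Evaluate successive powers at the divisors of 448:
486^1 ≡ 486
486^2 ≡ 49
486^4 ≡ 429
486^7 ≡ 260
486^8 ≡ 152
486^14 ≡ 59
486^16 ≡ 426
486^28 ≡ 30
486^32 ≡ 52
486^56 ≡ 407
486^64 ≡ 239
486^112 ≡ 1
The smallest such exponent is 112, so the order of 486 is 112.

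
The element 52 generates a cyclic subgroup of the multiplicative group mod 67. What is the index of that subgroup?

3

ord(52) | φ(67) = 67 − 1 = 66 = 2 · 3 · 11.
Divisors of 66: 1, 2, 3, 6, 11, 22, 33, 66.
Compute 52^d (mod 67) for the divisors d until we hit 1:
52^1 ≡ 52
52^2 ≡ 24
52^3 ≡ 42
52^6 ≡ 22
52^11 ≡ 66
52^22 ≡ 1
Thus |⟨52⟩| = ord(52) = 22.
The index is φ(67) / ord(52) = 66 / 22 = 3.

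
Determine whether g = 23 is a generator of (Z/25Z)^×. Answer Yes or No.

Yes

φ(25) = φ(5^2) = 5·(5−1) = 20 = 2^2 · 5.
It suffices to check that the order of 23 is not a proper divisor of 20: compute 23^(20/q) for q ∈ {2, 5}.
23^10 ≡ 24 (mod 25)  [q = 2: ≢ 1 ✓]
23^4 ≡ 16 (mod 25)  [q = 5: ≢ 1 ✓]
None equal 1, so ord_25(23) = 20: 23 is a primitive root.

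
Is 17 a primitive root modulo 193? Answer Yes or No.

Yes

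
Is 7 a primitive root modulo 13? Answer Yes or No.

Yes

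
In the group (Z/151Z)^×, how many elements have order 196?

0

φ(151) = 151 − 1 = 150 = 2 · 3 · 5^2.
Since (Z/151Z)^× is cyclic of order 150, the number of elements of order d is φ(d) when d | 150 and 0 otherwise.
Here 150 is not a multiple of 196, so there are no elements of order 196.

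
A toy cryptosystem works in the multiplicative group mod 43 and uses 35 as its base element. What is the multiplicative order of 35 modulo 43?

7

ord(35) | φ(43) = 43 − 1 = 42 = 2 · 3 · 7.
Divisors of 42: 1, 2, 3, 6, 7, 14, 21, 42.
Test each divisor d:
35^1 ≡ 35 (mod 43)
35^2 ≡ 21 (mod 43)
35^3 ≡ 4 (mod 43)
35^6 ≡ 16 (mod 43)
35^7 ≡ 1 (mod 43) ✓
Hence ord(35) = 7.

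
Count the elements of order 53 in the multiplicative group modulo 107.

52

φ(107) = 107 − 1 = 106 = 2 · 53.
(Z/107Z)^× is cyclic (|G| = 106); a cyclic group of order m has exactly φ(d) elements of each order d | m, and none otherwise.
53 | 106, and φ(53) = 53 − 1 = 52.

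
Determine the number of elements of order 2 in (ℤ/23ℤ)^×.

φ(23) = 23 − 1 = 22 = 2 · 11.
Since (Z/23Z)^× is cyclic of order 22, the number of elements of order d is φ(d) when d | 22 and 0 otherwise.
2 | 22, and φ(2) = 2 − 1 = 1.

1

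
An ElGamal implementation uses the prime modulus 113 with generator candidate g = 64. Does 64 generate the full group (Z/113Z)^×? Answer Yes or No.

No

φ(113) = 113 − 1 = 112 = 2^4 · 7.
An element g generates (Z/113Z)^× iff g^(112/q) ≢ 1 (mod 113) for each prime q ∈ {2, 7}.
64^56 ≡ 1 (mod 113)  [q = 2: ≡ 1 ✗]
64^16 ≡ 28 (mod 113)  [q = 7: ≢ 1 ✓]
64^56 ≡ 1 shows ord(64) | 56, strictly less than φ(113); not a primitive root.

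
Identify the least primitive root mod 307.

φ(307) = 307 − 1 = 306 = 2 · 3^2 · 17.
g is a primitive root iff g^(306/q) ≢ 1 (mod 307) for each prime q ∈ {2, 3, 17}.
g = 2: 2^153 ≡ 306; 2^102 ≡ 1 — hits 1, so not a primitive root.
g = 3: 3^153 ≡ 306; 3^102 ≡ 1 — hits 1, so not a primitive root.
g = 4: 4^153 ≡ 1 — hits 1, so not a primitive root.
g = 5: 5^153 ≡ 306; 5^102 ≡ 289; 5^18 ≡ 81 — none is 1, so 5 is a primitive root.
Hence the least primitive root of 307 is 5.

5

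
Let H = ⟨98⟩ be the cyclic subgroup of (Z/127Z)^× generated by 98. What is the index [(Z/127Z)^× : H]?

By Lagrange's theorem, ord_127(98) divides φ(127) = 127 − 1 = 126 = 2 · 3^2 · 7.
Divisors of 126: 1, 2, 3, 6, 7, 9, 14, 18, 21, 42, 63, 126.
Compute 98^d (mod 127) for the divisors d until we hit 1:
98^1 ≡ 98
98^2 ≡ 79
98^3 ≡ 122
98^6 ≡ 25
98^7 ≡ 37
98^9 ≡ 2
98^14 ≡ 99
98^18 ≡ 4
98^21 ≡ 107
98^42 ≡ 19
98^63 ≡ 1
Thus |⟨98⟩| = ord(98) = 63.
The index is φ(127) / ord(98) = 126 / 63 = 2.

2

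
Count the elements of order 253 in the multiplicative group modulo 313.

0

φ(313) = 313 − 1 = 312 = 2^3 · 3 · 13.
In a cyclic group of order 312, there are φ(d) elements of order d for each divisor d of 312, and zero for non-divisors.
253 does not divide 312, so no element of (Z/313Z)^× has order 253.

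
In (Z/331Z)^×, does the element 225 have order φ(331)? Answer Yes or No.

No

φ(331) = 331 − 1 = 330 = 2 · 3 · 5 · 11.
225 is a primitive root mod 331 iff 225^(φ(331)/q) ≢ 1 for every prime q | φ(331), i.e. q ∈ {2, 3, 5, 11}.
225^165 ≡ 1 (mod 331)  [q = 2: ≡ 1 ✗]
225^110 ≡ 1 (mod 331)  [q = 3: ≡ 1 ✗]
225^66 ≡ 150 (mod 331)  [q = 5: ≢ 1 ✓]
225^30 ≡ 270 (mod 331)  [q = 11: ≢ 1 ✓]
The check at q = 2 fails, so 225 generates a proper subgroup.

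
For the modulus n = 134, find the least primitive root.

φ(134) = φ(2)·φ(67) = 1·66 = 66 = 2 · 3 · 11.
Test candidates g = 2, 3, … against the prime factors q ∈ {2, 3, 11} of φ(134): g is a generator iff g^(66/q) ≢ 1 for every such q.
g = 2: gcd(2, 134) = 2 > 1, not a unit — skip.
g = 3: 3^33 ≡ 133; 3^22 ≡ 1 — hits 1, so not a primitive root.
g = 4: gcd(4, 134) = 2 > 1, not a unit — skip.
g = 5: 5^33 ≡ 133; 5^22 ≡ 1 — hits 1, so not a primitive root.
g = 6: gcd(6, 134) = 2 > 1, not a unit — skip.
g = 7: 7^33 ≡ 133; 7^22 ≡ 29; 7^6 ≡ 131 — none is 1, so 7 is a primitive root.
Hence the least primitive root of 134 is 7.

7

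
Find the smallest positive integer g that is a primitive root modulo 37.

2

φ(37) = 37 − 1 = 36 = 2^2 · 3^2.
g is a primitive root iff g^(36/q) ≢ 1 (mod 37) for each prime q ∈ {2, 3}.
g = 2: 2^18 ≡ 36; 2^12 ≡ 26 — none is 1, so 2 is a primitive root.
Hence the least primitive root of 37 is 2.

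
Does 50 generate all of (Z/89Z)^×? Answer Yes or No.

No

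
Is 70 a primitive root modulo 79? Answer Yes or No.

Yes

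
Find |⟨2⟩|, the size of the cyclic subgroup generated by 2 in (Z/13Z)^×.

12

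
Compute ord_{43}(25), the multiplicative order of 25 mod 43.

By Lagrange's theorem, ord_43(25) divides φ(43) = 43 − 1 = 42 = 2 · 3 · 7.
Divisors of 42: 1, 2, 3, 6, 7, 14, 21, 42.
Compute 25^d (mod 43) for the divisors d until we hit 1:
25^1 ≡ 25 (mod 43)
25^2 ≡ 23 (mod 43)
25^3 ≡ 16 (mod 43)
25^6 ≡ 41 (mod 43)
25^7 ≡ 36 (mod 43)
25^14 ≡ 6 (mod 43)
25^21 ≡ 1 (mod 43) ✓
Therefore the multiplicative order of 25 modulo 43 is 21.

21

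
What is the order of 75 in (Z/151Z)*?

30

By Lagrange's theorem, ord_151(75) divides φ(151) = 151 − 1 = 150 = 2 · 3 · 5^2.
Divisors of 150: 1, 2, 3, 5, 6, 10, 15, 25, 30, 50, 75, 150.
Evaluate successive powers at the divisors of 150:
75^1 ≡ 75 (mod 151)
75^2 ≡ 38 (mod 151)
75^3 ≡ 132 (mod 151)
75^5 ≡ 33 (mod 151)
75^6 ≡ 59 (mod 151)
75^10 ≡ 32 (mod 151)
75^15 ≡ 150 (mod 151)
75^25 ≡ 119 (mod 151)
75^30 ≡ 1 (mod 151) ✓
Therefore the multiplicative order of 75 modulo 151 is 30.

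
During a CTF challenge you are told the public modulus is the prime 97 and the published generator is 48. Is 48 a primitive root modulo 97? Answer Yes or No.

φ(97) = 97 − 1 = 96 = 2^5 · 3.
It suffices to check that the order of 48 is not a proper divisor of 96: compute 48^(96/q) for q ∈ {2, 3}.
48^48 ≡ 1 (mod 97)  [q = 2: ≡ 1 ✗]
48^32 ≡ 61 (mod 97)  [q = 3: ≢ 1 ✓]
48^48 ≡ 1 shows ord(48) | 48, strictly less than φ(97); not a primitive root.

No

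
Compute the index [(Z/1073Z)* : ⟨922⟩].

16

The order of 922 must divide φ(1073) = φ(29·37) = (29−1)·(37−1) = 28·36 = 1008 = 2^4 · 3^2 · 7.
Divisors of 1008: 1, 2, 3, 4, 6, 7, 8, 9, 12, 14, 16, 18, 21, 24, 28, 36, 42, 48, 56, 63, 72, 84, 112, 126, 144, 168, 252, 336, 504, 1008.
Compute 922^d (mod 1073) for the divisors d until we hit 1:
922^1 ≡ 922
922^2 ≡ 268
922^3 ≡ 306
922^4 ≡ 1006
922^6 ≡ 285
922^7 ≡ 958
922^8 ≡ 197
922^9 ≡ 297
922^12 ≡ 750
922^14 ≡ 349
922^16 ≡ 181
922^18 ≡ 223
922^21 ≡ 639
922^24 ≡ 248
922^28 ≡ 552
922^36 ≡ 371
922^42 ≡ 581
922^48 ≡ 343
922^56 ≡ 1045
922^63 ≡ 1
Thus |⟨922⟩| = ord(922) = 63.
[(Z/1073Z)^× : ⟨922⟩] = 1008/63 = 16.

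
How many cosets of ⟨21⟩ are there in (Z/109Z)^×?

4

The order of 21 must divide φ(109) = 109 − 1 = 108 = 2^2 · 3^3.
Divisors of 108: 1, 2, 3, 4, 6, 9, 12, 18, 27, 36, 54, 108.
Compute 21^d (mod 109) for the divisors d until we hit 1:
21^1 ≡ 21 (mod 109)
21^2 ≡ 5 (mod 109)
21^3 ≡ 105 (mod 109)
21^4 ≡ 25 (mod 109)
21^6 ≡ 16 (mod 109)
21^9 ≡ 45 (mod 109)
21^12 ≡ 38 (mod 109)
21^18 ≡ 63 (mod 109)
21^27 ≡ 1 (mod 109) ✓
Thus |⟨21⟩| = ord(21) = 27.
[(Z/109Z)^× : ⟨21⟩] = 108/27 = 4.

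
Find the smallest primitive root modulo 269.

2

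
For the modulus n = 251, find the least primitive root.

φ(251) = 251 − 1 = 250 = 2 · 5^3.
Test candidates g = 2, 3, … against the prime factors q ∈ {2, 5} of φ(251): g is a generator iff g^(250/q) ≢ 1 for every such q.
g = 2: 2^125 ≡ 250; 2^50 ≡ 1 — hits 1, so not a primitive root.
g = 3: 3^125 ≡ 1 — hits 1, so not a primitive root.
g = 4: 4^125 ≡ 1 — hits 1, so not a primitive root.
g = 5: 5^125 ≡ 1 — hits 1, so not a primitive root.
g = 6: 6^125 ≡ 250; 6^50 ≡ 219 — none is 1, so 6 is a primitive root.
So 6 is the smallest generator of (Z/251Z)^×.

6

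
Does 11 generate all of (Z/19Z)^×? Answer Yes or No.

φ(19) = 19 − 1 = 18 = 2 · 3^2.
It suffices to check that the order of 11 is not a proper divisor of 18: compute 11^(18/q) for q ∈ {2, 3}.
11^9 ≡ 1 (mod 19)  [q = 2: ≡ 1 ✗]
11^6 ≡ 1 (mod 19)  [q = 3: ≡ 1 ✗]
Since 11^9 ≡ 1, the order of 11 divides 9 < 18, so 11 is not a primitive root.

No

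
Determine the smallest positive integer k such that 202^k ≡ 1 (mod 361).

The order of 202 must divide φ(361) = φ(19^2) = 19·(19−1) = 342 = 2 · 3^2 · 19.
Divisors of 342: 1, 2, 3, 6, 9, 18, 19, 38, 57, 114, 171, 342.
Compute 202^d (mod 361) for the divisors d until we hit 1:
202^1 ≡ 202 (mod 361)
202^2 ≡ 11 (mod 361)
202^3 ≡ 56 (mod 361)
202^6 ≡ 248 (mod 361)
202^9 ≡ 170 (mod 361)
202^18 ≡ 20 (mod 361)
202^19 ≡ 69 (mod 361)
202^38 ≡ 68 (mod 361)
202^57 ≡ 360 (mod 361)
202^114 ≡ 1 (mod 361) ✓
The smallest such exponent is 114, so the order of 202 is 114.

114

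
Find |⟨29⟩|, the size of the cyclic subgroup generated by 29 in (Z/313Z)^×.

The order of 29 must divide φ(313) = 313 − 1 = 312 = 2^3 · 3 · 13.
Divisors of 312: 1, 2, 3, 4, 6, 8, 12, 13, 24, 26, 39, 52, 78, 104, 156, 312.
Evaluate successive powers at the divisors of 312:
29^1 ≡ 29
29^2 ≡ 215
29^3 ≡ 288
29^4 ≡ 214
29^6 ≡ 312
29^8 ≡ 98
29^12 ≡ 1
Therefore the multiplicative order of 29 modulo 313 is 12.

12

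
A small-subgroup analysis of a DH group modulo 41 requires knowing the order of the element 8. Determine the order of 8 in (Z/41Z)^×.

20

The order of 8 must divide φ(41) = 41 − 1 = 40 = 2^3 · 5.
Divisors of 40: 1, 2, 4, 5, 8, 10, 20, 40.
Test each divisor d:
8^1 ≡ 8
8^2 ≡ 23
8^4 ≡ 37
8^5 ≡ 9
8^8 ≡ 16
8^10 ≡ 40
8^20 ≡ 1
Hence ord(8) = 20.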